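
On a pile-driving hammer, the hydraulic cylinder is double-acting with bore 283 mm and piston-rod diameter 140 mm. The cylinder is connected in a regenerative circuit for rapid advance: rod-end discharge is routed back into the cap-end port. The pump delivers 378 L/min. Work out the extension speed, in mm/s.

v ≈ 409 mm/s

In regeneration the rod-end outflow joins the pump flow into the cap end, so the net volume the pump must supply per unit advance equals the rod cross-section area.
Rod cross-section A_rod = π/4 × (140 mm)² = 15390 mm^2
v = Q_pump / A_rod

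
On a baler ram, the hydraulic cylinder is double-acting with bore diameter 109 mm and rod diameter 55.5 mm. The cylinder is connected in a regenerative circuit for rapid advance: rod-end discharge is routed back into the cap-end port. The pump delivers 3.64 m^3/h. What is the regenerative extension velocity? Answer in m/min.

In regeneration the rod-end outflow joins the pump flow into the cap end, so the net volume the pump must supply per unit advance equals the rod cross-section area.
Rod cross-section A_rod = π/4 × (55.5 mm)² = 2419 mm^2
v = Q_pump / A_rod

v ≈ 25.1 m/min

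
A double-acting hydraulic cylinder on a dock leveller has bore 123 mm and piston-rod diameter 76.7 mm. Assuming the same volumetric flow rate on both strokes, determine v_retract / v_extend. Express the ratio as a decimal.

v_ret/v_ext ≈ 1.64

Cap-side area A_cap = π/4 × (123 mm)² = 11880 mm^2
Rod-side annular area A_ann = π/4 × (123² − 76.7²) = 7262 mm^2
For equal Q, v ∝ 1/A, so v_ret/v_ext = A_cap/A_ann.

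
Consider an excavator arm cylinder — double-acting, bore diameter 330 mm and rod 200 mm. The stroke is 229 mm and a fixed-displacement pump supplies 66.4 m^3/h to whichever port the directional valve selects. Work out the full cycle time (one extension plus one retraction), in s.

t ≈ 1.73 s

Cap-side area A_cap = π/4 × (330 mm)² = 85530 mm^2
Rod-side annular area A_ann = π/4 × (330² − 200²) = 54110 mm^2
t_ext = A_cap·L/Q = 1.062 s
t_ret = A_ann·L/Q = 0.6719 s
t_cycle = t_ext + t_ret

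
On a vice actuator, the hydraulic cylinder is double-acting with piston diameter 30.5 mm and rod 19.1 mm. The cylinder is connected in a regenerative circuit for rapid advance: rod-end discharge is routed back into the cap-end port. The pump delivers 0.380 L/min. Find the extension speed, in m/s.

v ≈ 0.0221 m/s

In regeneration the rod-end outflow joins the pump flow into the cap end, so the net volume the pump must supply per unit advance equals the rod cross-section area.
Rod cross-section A_rod = π/4 × (19.1 mm)² = 286.5 mm^2
v = Q_pump / A_rod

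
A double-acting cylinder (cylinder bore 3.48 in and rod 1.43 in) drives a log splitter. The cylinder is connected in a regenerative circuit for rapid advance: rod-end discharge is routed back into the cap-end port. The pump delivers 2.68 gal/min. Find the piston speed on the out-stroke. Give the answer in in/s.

In regeneration the rod-end outflow joins the pump flow into the cap end, so the net volume the pump must supply per unit advance equals the rod cross-section area.
Rod cross-section A_rod = π/4 × (1.43 in)² = 1.606 in^2
v = Q_pump / A_rod

v ≈ 6.42 in/s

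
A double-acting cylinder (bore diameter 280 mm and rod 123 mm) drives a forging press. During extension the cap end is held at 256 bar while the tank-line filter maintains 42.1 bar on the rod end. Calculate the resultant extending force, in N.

F ≈ 1.37e6 N

Cap-side area A_cap = π/4 × (280 mm)² = 61580 mm^2
Rod-side annular area A_ann = π/4 × (280² − 123²) = 49690 mm^2
Net thrust = P_cap·A_cap − P_rod·A_ann = 1.576e6 N − 2.092e5 N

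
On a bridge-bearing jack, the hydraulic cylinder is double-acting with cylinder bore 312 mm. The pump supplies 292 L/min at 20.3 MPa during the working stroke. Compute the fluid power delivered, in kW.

Hydraulic power = P × Q

W ≈ 98.8 kW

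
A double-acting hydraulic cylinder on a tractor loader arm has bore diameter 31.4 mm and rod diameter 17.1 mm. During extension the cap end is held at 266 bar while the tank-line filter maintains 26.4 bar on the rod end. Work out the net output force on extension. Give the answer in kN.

F ≈ 19.2 kN

Cap-side area A_cap = π/4 × (31.4 mm)² = 774.4 mm^2
Rod-side annular area A_ann = π/4 × (31.4² − 17.1²) = 544.7 mm^2
Net thrust = P_cap·A_cap − P_rod·A_ann = 20.60 kN − 1.438 kN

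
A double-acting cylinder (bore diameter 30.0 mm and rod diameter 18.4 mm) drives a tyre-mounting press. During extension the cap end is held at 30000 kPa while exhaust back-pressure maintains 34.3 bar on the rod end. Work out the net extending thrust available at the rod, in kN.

F ≈ 19.7 kN

Cap-side area A_cap = π/4 × (30.0 mm)² = 706.9 mm^2
Rod-side annular area A_ann = π/4 × (30.0² − 18.4²) = 441.0 mm^2
Net thrust = P_cap·A_cap − P_rod·A_ann = 21.21 kN − 1.512 kN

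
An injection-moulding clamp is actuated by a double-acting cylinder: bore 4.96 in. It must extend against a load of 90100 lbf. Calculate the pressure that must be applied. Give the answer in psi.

P ≈ 4660 psi

Cap-side area A_cap = π/4 × (4.96 in)² = 19.32 in^2
P = F / A = 90100 lbf / A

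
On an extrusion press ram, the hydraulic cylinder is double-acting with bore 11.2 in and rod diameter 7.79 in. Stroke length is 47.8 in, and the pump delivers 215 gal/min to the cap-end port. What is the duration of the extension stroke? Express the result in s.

t ≈ 5.69 s

Cap-side area A_cap = π/4 × (11.2 in)² = 98.52 in^2
Swept volume V = A × L; t = V / Q = A·L / Q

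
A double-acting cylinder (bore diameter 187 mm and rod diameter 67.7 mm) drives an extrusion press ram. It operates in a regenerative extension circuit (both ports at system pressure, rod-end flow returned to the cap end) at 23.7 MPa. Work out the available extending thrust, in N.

F ≈ 85300 N

With equal pressure on both faces, forces on the annular region cancel; the net push is pressure × rod cross-section.
Rod cross-section A_rod = π/4 × (67.7 mm)² = 3600 mm^2
F = P × A_rod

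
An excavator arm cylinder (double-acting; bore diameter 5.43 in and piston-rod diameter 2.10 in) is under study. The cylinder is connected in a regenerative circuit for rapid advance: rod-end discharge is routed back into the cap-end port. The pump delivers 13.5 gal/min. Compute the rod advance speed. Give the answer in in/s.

In regeneration the rod-end outflow joins the pump flow into the cap end, so the net volume the pump must supply per unit advance equals the rod cross-section area.
Rod cross-section A_rod = π/4 × (2.10 in)² = 3.464 in^2
v = Q_pump / A_rod

v ≈ 15.0 in/s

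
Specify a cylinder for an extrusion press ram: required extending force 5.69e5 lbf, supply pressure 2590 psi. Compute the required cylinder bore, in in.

D ≈ 16.7 in

Extension force acts on the full piston face: F = P × (π/4)D².
D = √(4F / (πP)) = √(4 × 5.69e5 lbf / (π × 2590 psi))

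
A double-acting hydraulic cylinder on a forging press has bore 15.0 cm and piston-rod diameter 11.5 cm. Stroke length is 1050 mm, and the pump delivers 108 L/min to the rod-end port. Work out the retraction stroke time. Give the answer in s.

Rod-side annular area A_ann = π/4 × (15.0² − 11.5²) = 72.85 cm^2
Swept volume V = A × L; t = V / Q = A·L / Q

t ≈ 4.25 s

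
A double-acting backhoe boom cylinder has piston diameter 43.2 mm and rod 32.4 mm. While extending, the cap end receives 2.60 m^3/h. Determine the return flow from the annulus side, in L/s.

Cap-side area A_cap = π/4 × (43.2 mm)² = 1466 mm^2
Rod-side annular area A_ann = π/4 × (43.2² − 32.4²) = 641.3 mm^2
Piston speed v = Q_in/A_cap; rod-end outflow Q_out = v × A_ann = Q_in × A_ann/A_cap.

Q_out ≈ 0.316 L/s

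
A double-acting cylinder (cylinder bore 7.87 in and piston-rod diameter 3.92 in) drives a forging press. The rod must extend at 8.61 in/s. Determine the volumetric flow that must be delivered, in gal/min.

Cap-side area A_cap = π/4 × (7.87 in)² = 48.65 in^2
Q = A × v

Q ≈ 109 gal/min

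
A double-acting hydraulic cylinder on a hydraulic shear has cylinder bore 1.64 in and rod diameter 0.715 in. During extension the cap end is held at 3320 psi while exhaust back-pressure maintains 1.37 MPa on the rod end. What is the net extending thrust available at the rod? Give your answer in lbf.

Cap-side area A_cap = π/4 × (1.64 in)² = 2.112 in^2
Rod-side annular area A_ann = π/4 × (1.64² − 0.715²) = 1.711 in^2
Net thrust = P_cap·A_cap − P_rod·A_ann = 7013 lbf − 340.0 lbf

F ≈ 6670 lbf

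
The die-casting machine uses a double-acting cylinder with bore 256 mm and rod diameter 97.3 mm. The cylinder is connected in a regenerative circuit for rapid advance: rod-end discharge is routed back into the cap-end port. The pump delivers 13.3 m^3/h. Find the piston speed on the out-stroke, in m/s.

In regeneration the rod-end outflow joins the pump flow into the cap end, so the net volume the pump must supply per unit advance equals the rod cross-section area.
Rod cross-section A_rod = π/4 × (97.3 mm)² = 7436 mm^2
v = Q_pump / A_rod

v ≈ 0.497 m/s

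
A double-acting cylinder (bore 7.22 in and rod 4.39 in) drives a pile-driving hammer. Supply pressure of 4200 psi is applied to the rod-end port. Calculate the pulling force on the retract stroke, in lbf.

Rod-side annular area A_ann = π/4 × (7.22² − 4.39²) = 25.81 in^2
On retraction the pressure acts on the annular area (bore minus rod).
F = P × A_ann

F ≈ 1.08e5 lbf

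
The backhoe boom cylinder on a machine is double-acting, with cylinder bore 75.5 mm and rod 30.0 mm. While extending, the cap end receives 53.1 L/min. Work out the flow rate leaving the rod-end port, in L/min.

Cap-side area A_cap = π/4 × (75.5 mm)² = 4477 mm^2
Rod-side annular area A_ann = π/4 × (75.5² − 30.0²) = 3770 mm^2
Piston speed v = Q_in/A_cap; rod-end outflow Q_out = v × A_ann = Q_in × A_ann/A_cap.

Q_out ≈ 44.7 L/min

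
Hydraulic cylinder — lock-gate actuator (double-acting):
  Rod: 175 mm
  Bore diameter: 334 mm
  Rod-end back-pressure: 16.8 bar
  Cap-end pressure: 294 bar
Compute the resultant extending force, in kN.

Cap-side area A_cap = π/4 × (334 mm)² = 87620 mm^2
Rod-side annular area A_ann = π/4 × (334² − 175²) = 63560 mm^2
Net thrust = P_cap·A_cap − P_rod·A_ann = 2576 kN − 106.8 kN

F ≈ 2470 kN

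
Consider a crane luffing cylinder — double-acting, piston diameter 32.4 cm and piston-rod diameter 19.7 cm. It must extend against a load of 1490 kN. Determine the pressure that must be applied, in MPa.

Cap-side area A_cap = π/4 × (32.4 cm)² = 824.5 cm^2
P = F / A = 1490 kN / A

P ≈ 18.1 MPa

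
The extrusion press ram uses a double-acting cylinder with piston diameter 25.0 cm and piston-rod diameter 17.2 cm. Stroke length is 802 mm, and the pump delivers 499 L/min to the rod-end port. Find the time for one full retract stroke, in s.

t ≈ 2.49 s

Rod-side annular area A_ann = π/4 × (25.0² − 17.2²) = 258.5 cm^2
Swept volume V = A × L; t = V / Q = A·L / Q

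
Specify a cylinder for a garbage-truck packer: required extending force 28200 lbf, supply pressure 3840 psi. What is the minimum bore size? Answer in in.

Extension force acts on the full piston face: F = P × (π/4)D².
D = √(4F / (πP)) = √(4 × 28200 lbf / (π × 3840 psi))

D ≈ 3.06 in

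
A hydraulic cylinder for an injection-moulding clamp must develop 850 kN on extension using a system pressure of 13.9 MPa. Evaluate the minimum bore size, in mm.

Extension force acts on the full piston face: F = P × (π/4)D².
D = √(4F / (πP)) = √(4 × 850 kN / (π × 13.9 MPa))

D ≈ 279 mm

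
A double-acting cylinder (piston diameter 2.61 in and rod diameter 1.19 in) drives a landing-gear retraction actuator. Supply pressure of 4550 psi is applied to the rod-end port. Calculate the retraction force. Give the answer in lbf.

Rod-side annular area A_ann = π/4 × (2.61² − 1.19²) = 4.238 in^2
On retraction the pressure acts on the annular area (bore minus rod).
F = P × A_ann

F ≈ 19300 lbf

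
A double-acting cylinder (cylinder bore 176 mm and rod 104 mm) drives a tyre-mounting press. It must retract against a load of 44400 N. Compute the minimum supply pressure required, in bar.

P ≈ 28.0 bar

Rod-side annular area A_ann = π/4 × (176² − 104²) = 15830 mm^2
Retraction: pressure acts on the annular area.
P = F / A = 44400 N / A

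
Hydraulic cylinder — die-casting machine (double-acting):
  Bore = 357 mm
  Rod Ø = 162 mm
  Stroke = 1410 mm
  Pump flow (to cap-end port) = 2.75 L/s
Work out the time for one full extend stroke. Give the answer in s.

Cap-side area A_cap = π/4 × (357 mm)² = 1.001e5 mm^2
Swept volume V = A × L; t = V / Q = A·L / Q

t ≈ 51.3 s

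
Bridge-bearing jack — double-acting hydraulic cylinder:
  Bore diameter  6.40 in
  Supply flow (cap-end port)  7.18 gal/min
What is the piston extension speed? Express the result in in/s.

Cap-side area A_cap = π/4 × (6.40 in)² = 32.17 in^2
v = Q / A

v ≈ 0.859 in/s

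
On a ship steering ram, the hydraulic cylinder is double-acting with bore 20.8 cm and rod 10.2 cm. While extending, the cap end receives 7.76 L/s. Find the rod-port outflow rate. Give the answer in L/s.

Cap-side area A_cap = π/4 × (20.8 cm)² = 339.8 cm^2
Rod-side annular area A_ann = π/4 × (20.8² − 10.2²) = 258.1 cm^2
Piston speed v = Q_in/A_cap; rod-end outflow Q_out = v × A_ann = Q_in × A_ann/A_cap.

Q_out ≈ 5.89 L/s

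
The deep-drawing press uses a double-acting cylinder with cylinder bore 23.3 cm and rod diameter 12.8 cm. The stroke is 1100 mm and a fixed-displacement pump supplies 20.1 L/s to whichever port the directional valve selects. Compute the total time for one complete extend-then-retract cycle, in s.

t ≈ 3.96 s

Cap-side area A_cap = π/4 × (23.3 cm)² = 426.4 cm^2
Rod-side annular area A_ann = π/4 × (23.3² − 12.8²) = 297.7 cm^2
t_ext = A_cap·L/Q = 2.333 s
t_ret = A_ann·L/Q = 1.629 s
t_cycle = t_ext + t_ret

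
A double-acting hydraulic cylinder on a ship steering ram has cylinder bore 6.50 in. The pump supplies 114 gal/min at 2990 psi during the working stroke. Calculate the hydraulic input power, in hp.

W ≈ 199 hp

Hydraulic power = P × Q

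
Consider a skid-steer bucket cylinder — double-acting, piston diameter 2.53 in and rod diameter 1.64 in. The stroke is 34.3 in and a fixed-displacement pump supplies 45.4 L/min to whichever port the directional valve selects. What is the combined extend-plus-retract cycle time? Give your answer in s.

t ≈ 5.90 s

Cap-side area A_cap = π/4 × (2.53 in)² = 5.027 in^2
Rod-side annular area A_ann = π/4 × (2.53² − 1.64²) = 2.915 in^2
t_ext = A_cap·L/Q = 3.734 s
t_ret = A_ann·L/Q = 2.165 s
t_cycle = t_ext + t_ret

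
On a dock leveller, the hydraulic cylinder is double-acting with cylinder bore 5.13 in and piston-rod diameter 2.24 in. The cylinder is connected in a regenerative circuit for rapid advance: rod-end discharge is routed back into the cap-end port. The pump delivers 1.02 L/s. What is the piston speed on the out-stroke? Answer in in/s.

In regeneration the rod-end outflow joins the pump flow into the cap end, so the net volume the pump must supply per unit advance equals the rod cross-section area.
Rod cross-section A_rod = π/4 × (2.24 in)² = 3.941 in^2
v = Q_pump / A_rod

v ≈ 15.8 in/s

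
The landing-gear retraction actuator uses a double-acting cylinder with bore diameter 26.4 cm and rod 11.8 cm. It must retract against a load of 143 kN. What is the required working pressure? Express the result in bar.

Rod-side annular area A_ann = π/4 × (26.4² − 11.8²) = 438.0 cm^2
Retraction: pressure acts on the annular area.
P = F / A = 143 kN / A

P ≈ 32.6 bar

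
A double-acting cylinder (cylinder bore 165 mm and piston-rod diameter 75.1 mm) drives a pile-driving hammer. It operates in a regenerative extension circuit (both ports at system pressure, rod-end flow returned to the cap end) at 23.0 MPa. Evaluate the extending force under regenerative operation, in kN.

F ≈ 102 kN

With equal pressure on both faces, forces on the annular region cancel; the net push is pressure × rod cross-section.
Rod cross-section A_rod = π/4 × (75.1 mm)² = 4430 mm^2
F = P × A_rod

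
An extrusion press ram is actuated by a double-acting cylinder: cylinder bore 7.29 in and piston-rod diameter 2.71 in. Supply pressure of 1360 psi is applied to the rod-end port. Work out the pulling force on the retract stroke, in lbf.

F ≈ 48900 lbf

Rod-side annular area A_ann = π/4 × (7.29² − 2.71²) = 35.97 in^2
On retraction the pressure acts on the annular area (bore minus rod).
F = P × A_ann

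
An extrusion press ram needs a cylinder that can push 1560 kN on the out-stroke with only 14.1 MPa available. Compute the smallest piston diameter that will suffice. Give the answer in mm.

D ≈ 375 mm

Extension force acts on the full piston face: F = P × (π/4)D².
D = √(4F / (πP)) = √(4 × 1560 kN / (π × 14.1 MPa))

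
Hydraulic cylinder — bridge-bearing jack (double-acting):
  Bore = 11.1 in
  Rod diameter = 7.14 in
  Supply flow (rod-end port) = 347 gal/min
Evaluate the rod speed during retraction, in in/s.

Rod-side annular area A_ann = π/4 × (11.1² − 7.14²) = 56.73 in^2
Flow into the rod-end port fills the annular volume.
v = Q / A

v ≈ 23.5 in/s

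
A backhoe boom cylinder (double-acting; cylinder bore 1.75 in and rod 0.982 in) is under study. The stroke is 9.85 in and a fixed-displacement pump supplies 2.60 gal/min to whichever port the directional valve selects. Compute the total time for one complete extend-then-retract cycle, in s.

Cap-side area A_cap = π/4 × (1.75 in)² = 2.405 in^2
Rod-side annular area A_ann = π/4 × (1.75² − 0.982²) = 1.648 in^2
t_ext = A_cap·L/Q = 2.367 s
t_ret = A_ann·L/Q = 1.622 s
t_cycle = t_ext + t_ret

t ≈ 3.99 s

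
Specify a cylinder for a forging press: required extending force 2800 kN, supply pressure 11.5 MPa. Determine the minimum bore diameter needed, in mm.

D ≈ 557 mm

Extension force acts on the full piston face: F = P × (π/4)D².
D = √(4F / (πP)) = √(4 × 2800 kN / (π × 11.5 MPa))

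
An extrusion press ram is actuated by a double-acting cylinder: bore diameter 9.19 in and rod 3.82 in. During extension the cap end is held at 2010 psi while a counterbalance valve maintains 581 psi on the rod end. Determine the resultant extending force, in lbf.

F ≈ 1.01e5 lbf

Cap-side area A_cap = π/4 × (9.19 in)² = 66.33 in^2
Rod-side annular area A_ann = π/4 × (9.19² − 3.82²) = 54.87 in^2
Net thrust = P_cap·A_cap − P_rod·A_ann = 1.333e5 lbf − 31880 lbf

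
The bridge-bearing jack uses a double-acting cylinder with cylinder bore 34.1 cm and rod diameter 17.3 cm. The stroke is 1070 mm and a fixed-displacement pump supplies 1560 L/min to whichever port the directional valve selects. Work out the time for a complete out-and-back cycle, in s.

t ≈ 6.55 s

Cap-side area A_cap = π/4 × (34.1 cm)² = 913.3 cm^2
Rod-side annular area A_ann = π/4 × (34.1² − 17.3²) = 678.2 cm^2
t_ext = A_cap·L/Q = 3.758 s
t_ret = A_ann·L/Q = 2.791 s
t_cycle = t_ext + t_ret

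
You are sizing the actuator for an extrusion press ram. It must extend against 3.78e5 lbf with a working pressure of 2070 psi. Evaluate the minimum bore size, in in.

Extension force acts on the full piston face: F = P × (π/4)D².
D = √(4F / (πP)) = √(4 × 3.78e5 lbf / (π × 2070 psi))

D ≈ 15.2 in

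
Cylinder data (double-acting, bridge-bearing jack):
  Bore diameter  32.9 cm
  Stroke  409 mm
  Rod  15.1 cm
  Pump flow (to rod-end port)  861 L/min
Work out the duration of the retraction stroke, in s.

Rod-side annular area A_ann = π/4 × (32.9² − 15.1²) = 671.0 cm^2
Swept volume V = A × L; t = V / Q = A·L / Q

t ≈ 1.91 s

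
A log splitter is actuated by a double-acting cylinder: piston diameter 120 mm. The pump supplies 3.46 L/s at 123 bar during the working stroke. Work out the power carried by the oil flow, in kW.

W ≈ 42.6 kW

Hydraulic power = P × Q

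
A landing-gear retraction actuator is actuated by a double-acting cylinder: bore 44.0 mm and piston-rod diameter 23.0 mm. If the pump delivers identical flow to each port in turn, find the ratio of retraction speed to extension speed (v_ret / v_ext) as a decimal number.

v_ret/v_ext ≈ 1.38

Cap-side area A_cap = π/4 × (44.0 mm)² = 1521 mm^2
Rod-side annular area A_ann = π/4 × (44.0² − 23.0²) = 1105 mm^2
For equal Q, v ∝ 1/A, so v_ret/v_ext = A_cap/A_ann.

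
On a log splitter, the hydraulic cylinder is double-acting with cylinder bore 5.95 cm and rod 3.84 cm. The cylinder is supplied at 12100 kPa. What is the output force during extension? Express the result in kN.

Cap-side area A_cap = π/4 × (5.95 cm)² = 27.81 cm^2
F = P × A_cap = 12100 kPa × A_cap

F ≈ 33.6 kN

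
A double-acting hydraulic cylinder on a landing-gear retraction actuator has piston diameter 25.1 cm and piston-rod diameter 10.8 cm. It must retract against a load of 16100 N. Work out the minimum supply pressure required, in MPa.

P ≈ 0.399 MPa

Rod-side annular area A_ann = π/4 × (25.1² − 10.8²) = 403.2 cm^2
Retraction: pressure acts on the annular area.
P = F / A = 16100 N / A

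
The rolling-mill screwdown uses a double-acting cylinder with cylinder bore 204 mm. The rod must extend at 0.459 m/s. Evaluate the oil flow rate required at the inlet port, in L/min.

Cap-side area A_cap = π/4 × (204 mm)² = 32690 mm^2
Q = A × v

Q ≈ 900 L/min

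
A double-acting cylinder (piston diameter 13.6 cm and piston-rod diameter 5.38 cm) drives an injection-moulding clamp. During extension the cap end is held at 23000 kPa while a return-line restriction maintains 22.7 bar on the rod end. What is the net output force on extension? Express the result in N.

Cap-side area A_cap = π/4 × (13.6 cm)² = 145.3 cm^2
Rod-side annular area A_ann = π/4 × (13.6² − 5.38²) = 122.5 cm^2
Net thrust = P_cap·A_cap − P_rod·A_ann = 3.341e5 N − 27820 N

F ≈ 3.06e5 N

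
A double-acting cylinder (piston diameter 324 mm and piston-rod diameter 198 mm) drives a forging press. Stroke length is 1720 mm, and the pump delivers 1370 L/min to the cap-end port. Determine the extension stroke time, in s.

Cap-side area A_cap = π/4 × (324 mm)² = 82450 mm^2
Swept volume V = A × L; t = V / Q = A·L / Q

t ≈ 6.21 s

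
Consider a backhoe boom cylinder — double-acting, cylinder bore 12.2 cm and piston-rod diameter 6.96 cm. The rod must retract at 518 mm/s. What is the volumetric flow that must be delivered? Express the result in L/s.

Q ≈ 4.08 L/s

Rod-side annular area A_ann = π/4 × (12.2² − 6.96²) = 78.85 cm^2
Q = A × v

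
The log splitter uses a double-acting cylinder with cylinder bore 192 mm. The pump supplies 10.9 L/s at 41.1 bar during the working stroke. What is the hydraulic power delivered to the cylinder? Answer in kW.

Hydraulic power = P × Q

W ≈ 44.8 kW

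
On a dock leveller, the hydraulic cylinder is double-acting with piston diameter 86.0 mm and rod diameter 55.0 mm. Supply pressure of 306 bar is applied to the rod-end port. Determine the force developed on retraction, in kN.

Rod-side annular area A_ann = π/4 × (86.0² − 55.0²) = 3433 mm^2
On retraction the pressure acts on the annular area (bore minus rod).
F = P × A_ann

F ≈ 105 kN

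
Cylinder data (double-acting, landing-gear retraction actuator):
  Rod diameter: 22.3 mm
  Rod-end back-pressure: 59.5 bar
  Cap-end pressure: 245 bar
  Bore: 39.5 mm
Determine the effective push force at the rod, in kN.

F ≈ 25.1 kN

Cap-side area A_cap = π/4 × (39.5 mm)² = 1225 mm^2
Rod-side annular area A_ann = π/4 × (39.5² − 22.3²) = 834.8 mm^2
Net thrust = P_cap·A_cap − P_rod·A_ann = 30.02 kN − 4.967 kN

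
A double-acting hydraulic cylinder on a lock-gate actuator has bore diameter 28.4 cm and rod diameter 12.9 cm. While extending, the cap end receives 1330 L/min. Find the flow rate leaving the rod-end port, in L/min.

Q_out ≈ 1060 L/min

Cap-side area A_cap = π/4 × (28.4 cm)² = 633.5 cm^2
Rod-side annular area A_ann = π/4 × (28.4² − 12.9²) = 502.8 cm^2
Piston speed v = Q_in/A_cap; rod-end outflow Q_out = v × A_ann = Q_in × A_ann/A_cap.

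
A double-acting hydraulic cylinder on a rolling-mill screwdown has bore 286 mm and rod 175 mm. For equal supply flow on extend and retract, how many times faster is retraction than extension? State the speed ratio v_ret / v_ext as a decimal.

v_ret/v_ext ≈ 1.60

Cap-side area A_cap = π/4 × (286 mm)² = 64240 mm^2
Rod-side annular area A_ann = π/4 × (286² − 175²) = 40190 mm^2
For equal Q, v ∝ 1/A, so v_ret/v_ext = A_cap/A_ann.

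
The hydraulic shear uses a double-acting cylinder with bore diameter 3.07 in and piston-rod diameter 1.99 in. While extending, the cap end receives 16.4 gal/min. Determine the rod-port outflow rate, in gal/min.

Cap-side area A_cap = π/4 × (3.07 in)² = 7.402 in^2
Rod-side annular area A_ann = π/4 × (3.07² − 1.99²) = 4.292 in^2
Piston speed v = Q_in/A_cap; rod-end outflow Q_out = v × A_ann = Q_in × A_ann/A_cap.

Q_out ≈ 9.51 gal/min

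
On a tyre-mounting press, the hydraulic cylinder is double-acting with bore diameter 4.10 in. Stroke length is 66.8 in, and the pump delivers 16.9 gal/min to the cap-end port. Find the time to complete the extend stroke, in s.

Cap-side area A_cap = π/4 × (4.10 in)² = 13.20 in^2
Swept volume V = A × L; t = V / Q = A·L / Q

t ≈ 13.6 s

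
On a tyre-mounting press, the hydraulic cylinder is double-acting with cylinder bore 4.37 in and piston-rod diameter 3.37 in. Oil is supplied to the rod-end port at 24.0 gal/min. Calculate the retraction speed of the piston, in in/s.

v ≈ 15.2 in/s

Rod-side annular area A_ann = π/4 × (4.37² − 3.37²) = 6.079 in^2
Flow into the rod-end port fills the annular volume.
v = Q / A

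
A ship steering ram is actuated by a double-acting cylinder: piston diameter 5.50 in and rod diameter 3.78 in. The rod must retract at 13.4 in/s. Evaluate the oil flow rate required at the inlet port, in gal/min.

Q ≈ 43.6 gal/min

Rod-side annular area A_ann = π/4 × (5.50² − 3.78²) = 12.54 in^2
Q = A × v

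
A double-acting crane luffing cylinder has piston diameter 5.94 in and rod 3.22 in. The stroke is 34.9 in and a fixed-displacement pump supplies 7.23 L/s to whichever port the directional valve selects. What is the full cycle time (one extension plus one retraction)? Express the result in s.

t ≈ 3.74 s

Cap-side area A_cap = π/4 × (5.94 in)² = 27.71 in^2
Rod-side annular area A_ann = π/4 × (5.94² − 3.22²) = 19.57 in^2
t_ext = A_cap·L/Q = 2.192 s
t_ret = A_ann·L/Q = 1.548 s
t_cycle = t_ext + t_ret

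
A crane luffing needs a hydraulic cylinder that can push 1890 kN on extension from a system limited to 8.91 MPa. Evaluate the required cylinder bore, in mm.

D ≈ 520 mm

Extension force acts on the full piston face: F = P × (π/4)D².
D = √(4F / (πP)) = √(4 × 1890 kN / (π × 8.91 MPa))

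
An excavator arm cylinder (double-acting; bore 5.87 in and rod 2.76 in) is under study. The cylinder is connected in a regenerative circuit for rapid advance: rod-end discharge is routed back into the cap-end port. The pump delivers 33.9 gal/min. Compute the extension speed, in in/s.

In regeneration the rod-end outflow joins the pump flow into the cap end, so the net volume the pump must supply per unit advance equals the rod cross-section area.
Rod cross-section A_rod = π/4 × (2.76 in)² = 5.983 in^2
v = Q_pump / A_rod

v ≈ 21.8 in/s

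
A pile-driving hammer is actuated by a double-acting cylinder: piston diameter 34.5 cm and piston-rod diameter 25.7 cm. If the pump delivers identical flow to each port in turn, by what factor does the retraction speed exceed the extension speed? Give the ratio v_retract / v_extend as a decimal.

Cap-side area A_cap = π/4 × (34.5 cm)² = 934.8 cm^2
Rod-side annular area A_ann = π/4 × (34.5² − 25.7²) = 416.1 cm^2
For equal Q, v ∝ 1/A, so v_ret/v_ext = A_cap/A_ann.

v_ret/v_ext ≈ 2.25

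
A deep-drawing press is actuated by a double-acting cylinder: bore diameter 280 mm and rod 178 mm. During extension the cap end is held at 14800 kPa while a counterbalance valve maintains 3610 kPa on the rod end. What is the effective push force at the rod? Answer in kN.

Cap-side area A_cap = π/4 × (280 mm)² = 61580 mm^2
Rod-side annular area A_ann = π/4 × (280² − 178²) = 36690 mm^2
Net thrust = P_cap·A_cap − P_rod·A_ann = 911.3 kN − 132.5 kN

F ≈ 779 kN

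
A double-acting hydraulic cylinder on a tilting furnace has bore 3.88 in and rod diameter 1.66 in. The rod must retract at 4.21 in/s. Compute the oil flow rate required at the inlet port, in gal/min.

Rod-side annular area A_ann = π/4 × (3.88² − 1.66²) = 9.659 in^2
Q = A × v

Q ≈ 10.6 gal/min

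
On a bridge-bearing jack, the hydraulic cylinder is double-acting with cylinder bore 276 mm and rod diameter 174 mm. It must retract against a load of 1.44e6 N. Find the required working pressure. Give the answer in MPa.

P ≈ 39.9 MPa

Rod-side annular area A_ann = π/4 × (276² − 174²) = 36050 mm^2
Retraction: pressure acts on the annular area.
P = F / A = 1.44e6 N / A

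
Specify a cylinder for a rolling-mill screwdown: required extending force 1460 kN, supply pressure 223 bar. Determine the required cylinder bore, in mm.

Extension force acts on the full piston face: F = P × (π/4)D².
D = √(4F / (πP)) = √(4 × 1460 kN / (π × 223 bar))

D ≈ 289 mm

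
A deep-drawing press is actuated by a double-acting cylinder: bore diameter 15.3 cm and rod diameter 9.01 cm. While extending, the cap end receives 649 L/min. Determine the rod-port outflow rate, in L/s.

Q_out ≈ 7.07 L/s

Cap-side area A_cap = π/4 × (15.3 cm)² = 183.9 cm^2
Rod-side annular area A_ann = π/4 × (15.3² − 9.01²) = 120.1 cm^2
Piston speed v = Q_in/A_cap; rod-end outflow Q_out = v × A_ann = Q_in × A_ann/A_cap.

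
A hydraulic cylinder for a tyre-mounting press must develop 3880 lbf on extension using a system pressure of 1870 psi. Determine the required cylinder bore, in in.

D ≈ 1.63 in

Extension force acts on the full piston face: F = P × (π/4)D².
D = √(4F / (πP)) = √(4 × 3880 lbf / (π × 1870 psi))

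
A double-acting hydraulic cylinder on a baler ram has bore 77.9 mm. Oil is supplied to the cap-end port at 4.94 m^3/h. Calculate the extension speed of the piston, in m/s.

v ≈ 0.288 m/s

Cap-side area A_cap = π/4 × (77.9 mm)² = 4766 mm^2
v = Q / A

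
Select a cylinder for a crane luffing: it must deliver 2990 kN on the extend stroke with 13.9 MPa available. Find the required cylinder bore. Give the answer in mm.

D ≈ 523 mm

Extension force acts on the full piston face: F = P × (π/4)D².
D = √(4F / (πP)) = √(4 × 2990 kN / (π × 13.9 MPa))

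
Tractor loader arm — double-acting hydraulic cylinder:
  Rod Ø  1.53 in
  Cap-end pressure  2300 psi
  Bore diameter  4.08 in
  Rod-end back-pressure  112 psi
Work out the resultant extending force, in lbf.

F ≈ 28800 lbf

Cap-side area A_cap = π/4 × (4.08 in)² = 13.07 in^2
Rod-side annular area A_ann = π/4 × (4.08² − 1.53²) = 11.24 in^2
Net thrust = P_cap·A_cap − P_rod·A_ann = 30070 lbf − 1258 lbf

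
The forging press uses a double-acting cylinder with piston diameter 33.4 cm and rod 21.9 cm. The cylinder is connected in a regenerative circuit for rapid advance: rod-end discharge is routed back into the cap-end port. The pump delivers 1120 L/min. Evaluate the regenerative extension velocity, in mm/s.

In regeneration the rod-end outflow joins the pump flow into the cap end, so the net volume the pump must supply per unit advance equals the rod cross-section area.
Rod cross-section A_rod = π/4 × (21.9 cm)² = 376.7 cm^2
v = Q_pump / A_rod

v ≈ 496 mm/s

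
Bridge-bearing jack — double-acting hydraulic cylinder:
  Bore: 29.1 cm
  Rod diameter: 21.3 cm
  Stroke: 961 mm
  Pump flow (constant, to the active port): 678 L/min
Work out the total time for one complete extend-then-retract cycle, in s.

Cap-side area A_cap = π/4 × (29.1 cm)² = 665.1 cm^2
Rod-side annular area A_ann = π/4 × (29.1² − 21.3²) = 308.8 cm^2
t_ext = A_cap·L/Q = 5.656 s
t_ret = A_ann·L/Q = 2.626 s
t_cycle = t_ext + t_ret

t ≈ 8.28 s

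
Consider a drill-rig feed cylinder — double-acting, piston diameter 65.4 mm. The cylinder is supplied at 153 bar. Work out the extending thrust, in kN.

Cap-side area A_cap = π/4 × (65.4 mm)² = 3359 mm^2
F = P × A_cap = 153 bar × A_cap

F ≈ 51.4 kN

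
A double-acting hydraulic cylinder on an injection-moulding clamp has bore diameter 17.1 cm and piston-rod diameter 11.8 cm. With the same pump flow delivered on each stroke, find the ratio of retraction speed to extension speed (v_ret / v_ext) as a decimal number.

Cap-side area A_cap = π/4 × (17.1 cm)² = 229.7 cm^2
Rod-side annular area A_ann = π/4 × (17.1² − 11.8²) = 120.3 cm^2
For equal Q, v ∝ 1/A, so v_ret/v_ext = A_cap/A_ann.

v_ret/v_ext ≈ 1.91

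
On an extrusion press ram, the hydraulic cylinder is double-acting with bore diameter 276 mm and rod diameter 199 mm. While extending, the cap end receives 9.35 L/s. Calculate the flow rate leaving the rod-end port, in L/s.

Q_out ≈ 4.49 L/s

Cap-side area A_cap = π/4 × (276 mm)² = 59830 mm^2
Rod-side annular area A_ann = π/4 × (276² − 199²) = 28730 mm^2
Piston speed v = Q_in/A_cap; rod-end outflow Q_out = v × A_ann = Q_in × A_ann/A_cap.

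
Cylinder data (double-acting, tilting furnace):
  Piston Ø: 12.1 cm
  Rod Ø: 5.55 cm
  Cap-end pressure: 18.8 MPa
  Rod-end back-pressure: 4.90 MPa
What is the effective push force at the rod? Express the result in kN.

F ≈ 172 kN

Cap-side area A_cap = π/4 × (12.1 cm)² = 115.0 cm^2
Rod-side annular area A_ann = π/4 × (12.1² − 5.55²) = 90.80 cm^2
Net thrust = P_cap·A_cap − P_rod·A_ann = 216.2 kN − 44.49 kN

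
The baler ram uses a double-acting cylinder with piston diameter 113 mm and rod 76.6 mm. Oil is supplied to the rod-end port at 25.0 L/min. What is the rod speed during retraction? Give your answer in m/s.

Rod-side annular area A_ann = π/4 × (113² − 76.6²) = 5420 mm^2
Flow into the rod-end port fills the annular volume.
v = Q / A

v ≈ 0.0769 m/s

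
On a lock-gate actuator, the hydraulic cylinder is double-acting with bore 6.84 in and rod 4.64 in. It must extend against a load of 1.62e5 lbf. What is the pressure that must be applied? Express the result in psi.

P ≈ 4410 psi

Cap-side area A_cap = π/4 × (6.84 in)² = 36.75 in^2
P = F / A = 1.62e5 lbf / A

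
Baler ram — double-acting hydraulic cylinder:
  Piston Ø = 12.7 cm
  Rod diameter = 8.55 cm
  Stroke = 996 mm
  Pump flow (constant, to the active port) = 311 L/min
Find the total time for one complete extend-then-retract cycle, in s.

t ≈ 3.77 s

Cap-side area A_cap = π/4 × (12.7 cm)² = 126.7 cm^2
Rod-side annular area A_ann = π/4 × (12.7² − 8.55²) = 69.26 cm^2
t_ext = A_cap·L/Q = 2.434 s
t_ret = A_ann·L/Q = 1.331 s
t_cycle = t_ext + t_ret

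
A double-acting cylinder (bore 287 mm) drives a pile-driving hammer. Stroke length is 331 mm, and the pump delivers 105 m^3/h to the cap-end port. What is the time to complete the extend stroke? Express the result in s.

Cap-side area A_cap = π/4 × (287 mm)² = 64690 mm^2
Swept volume V = A × L; t = V / Q = A·L / Q

t ≈ 0.734 s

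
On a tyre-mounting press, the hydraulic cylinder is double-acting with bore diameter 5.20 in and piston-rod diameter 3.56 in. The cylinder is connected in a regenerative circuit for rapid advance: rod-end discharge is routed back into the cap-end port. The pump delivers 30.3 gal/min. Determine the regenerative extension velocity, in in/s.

In regeneration the rod-end outflow joins the pump flow into the cap end, so the net volume the pump must supply per unit advance equals the rod cross-section area.
Rod cross-section A_rod = π/4 × (3.56 in)² = 9.954 in^2
v = Q_pump / A_rod

v ≈ 11.7 in/s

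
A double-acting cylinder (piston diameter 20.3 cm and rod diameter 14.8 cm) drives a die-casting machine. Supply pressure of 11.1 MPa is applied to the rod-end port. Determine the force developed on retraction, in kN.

Rod-side annular area A_ann = π/4 × (20.3² − 14.8²) = 151.6 cm^2
On retraction the pressure acts on the annular area (bore minus rod).
F = P × A_ann

F ≈ 168 kN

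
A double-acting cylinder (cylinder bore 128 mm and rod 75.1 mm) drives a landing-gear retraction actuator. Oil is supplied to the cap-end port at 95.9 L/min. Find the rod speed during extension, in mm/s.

v ≈ 124 mm/s

Cap-side area A_cap = π/4 × (128 mm)² = 12870 mm^2
v = Q / A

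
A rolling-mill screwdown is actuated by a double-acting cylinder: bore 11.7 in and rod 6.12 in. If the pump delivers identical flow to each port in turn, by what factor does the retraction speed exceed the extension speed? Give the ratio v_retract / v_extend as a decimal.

Cap-side area A_cap = π/4 × (11.7 in)² = 107.5 in^2
Rod-side annular area A_ann = π/4 × (11.7² − 6.12²) = 78.10 in^2
For equal Q, v ∝ 1/A, so v_ret/v_ext = A_cap/A_ann.

v_ret/v_ext ≈ 1.38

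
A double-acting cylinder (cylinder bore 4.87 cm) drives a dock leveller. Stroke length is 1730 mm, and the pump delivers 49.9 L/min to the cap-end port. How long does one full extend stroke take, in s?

t ≈ 3.87 s

Cap-side area A_cap = π/4 × (4.87 cm)² = 18.63 cm^2
Swept volume V = A × L; t = V / Q = A·L / Q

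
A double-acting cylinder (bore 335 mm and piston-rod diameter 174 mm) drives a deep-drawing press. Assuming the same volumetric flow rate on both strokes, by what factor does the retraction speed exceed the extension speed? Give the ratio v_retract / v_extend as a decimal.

v_ret/v_ext ≈ 1.37

Cap-side area A_cap = π/4 × (335 mm)² = 88140 mm^2
Rod-side annular area A_ann = π/4 × (335² − 174²) = 64360 mm^2
For equal Q, v ∝ 1/A, so v_ret/v_ext = A_cap/A_ann.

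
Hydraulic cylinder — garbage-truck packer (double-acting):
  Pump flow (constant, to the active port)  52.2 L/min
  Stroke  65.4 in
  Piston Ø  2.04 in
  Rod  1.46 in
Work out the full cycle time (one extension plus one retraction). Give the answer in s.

Cap-side area A_cap = π/4 × (2.04 in)² = 3.269 in^2
Rod-side annular area A_ann = π/4 × (2.04² − 1.46²) = 1.594 in^2
t_ext = A_cap·L/Q = 4.026 s
t_ret = A_ann·L/Q = 1.964 s
t_cycle = t_ext + t_ret

t ≈ 5.99 s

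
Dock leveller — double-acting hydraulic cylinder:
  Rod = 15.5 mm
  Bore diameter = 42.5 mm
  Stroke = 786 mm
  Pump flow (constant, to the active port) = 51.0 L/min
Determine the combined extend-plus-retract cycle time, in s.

t ≈ 2.45 s

Cap-side area A_cap = π/4 × (42.5 mm)² = 1419 mm^2
Rod-side annular area A_ann = π/4 × (42.5² − 15.5²) = 1230 mm^2
t_ext = A_cap·L/Q = 1.312 s
t_ret = A_ann·L/Q = 1.137 s
t_cycle = t_ext + t_ret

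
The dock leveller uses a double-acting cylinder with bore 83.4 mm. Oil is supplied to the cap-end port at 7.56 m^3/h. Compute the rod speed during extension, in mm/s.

v ≈ 384 mm/s

Cap-side area A_cap = π/4 × (83.4 mm)² = 5463 mm^2
v = Q / A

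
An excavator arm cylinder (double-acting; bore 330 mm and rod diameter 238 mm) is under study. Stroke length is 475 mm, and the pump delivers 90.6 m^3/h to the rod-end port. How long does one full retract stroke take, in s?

Rod-side annular area A_ann = π/4 × (330² − 238²) = 41040 mm^2
Swept volume V = A × L; t = V / Q = A·L / Q

t ≈ 0.775 s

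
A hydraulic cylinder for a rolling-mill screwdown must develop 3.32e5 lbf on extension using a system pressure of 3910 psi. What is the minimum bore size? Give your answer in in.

D ≈ 10.4 in

Extension force acts on the full piston face: F = P × (π/4)D².
D = √(4F / (πP)) = √(4 × 3.32e5 lbf / (π × 3910 psi))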